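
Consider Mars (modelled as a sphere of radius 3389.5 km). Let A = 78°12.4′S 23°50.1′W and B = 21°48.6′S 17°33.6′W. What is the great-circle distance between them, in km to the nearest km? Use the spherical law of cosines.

With latitudes φ₁ = -78.207°, φ₂ = -21.810° and longitude difference Δλ = 6.275°:
cos c = sin φ₁ sin φ₂ + cos φ₁ cos φ₂ cos Δλ = (-0.9789)(-0.3715) + (0.2044)(0.9284)(0.9940) = 0.55230,
so c = arccos(0.55230) = 0.98567 rad.
Distance = R·c = 3389.5 × 0.9857 ≈ 3341 km.

3341 km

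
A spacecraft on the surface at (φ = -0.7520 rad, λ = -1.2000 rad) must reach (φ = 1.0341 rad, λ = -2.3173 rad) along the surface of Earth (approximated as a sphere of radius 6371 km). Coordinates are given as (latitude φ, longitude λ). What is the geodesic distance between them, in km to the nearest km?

12793 km

Let φ₁ = -0.7520 rad, φ₂ = 1.0341 rad, and Δλ = -1.1173 rad.
Haversine: a = sin²(Δφ/2) + cos φ₁ cos φ₂ sin²(Δλ/2) = 0.6068 + (0.7303)(0.5113)(0.2809) = 0.71173.
Central angle c = 2·arcsin(√a) = 2.00806 rad.
Distance = R·c = 6371 × 2.0081 ≈ 12793 km.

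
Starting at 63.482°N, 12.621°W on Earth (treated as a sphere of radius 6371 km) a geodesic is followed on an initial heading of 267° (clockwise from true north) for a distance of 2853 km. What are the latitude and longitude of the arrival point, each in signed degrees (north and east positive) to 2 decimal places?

52.79°, -58.27°

Angular distance δ = d/R = 2853/6371 = 0.44781 rad; initial bearing θ = 4.6600 rad.
sin φ₂ = sin φ₁ cos δ + cos φ₁ sin δ cos θ = (0.8948)(0.9014) + (0.4465)(0.4330)(-0.0523) = 0.7964, so φ₂ = 52.79°.
Δλ = atan2(sin θ sin δ cos φ₁, cos δ − sin φ₁ sin φ₂) = atan2(-0.1931, 0.1887) = -45.648°.
λ₂ = -12.621° − 45.648° = -58.27°.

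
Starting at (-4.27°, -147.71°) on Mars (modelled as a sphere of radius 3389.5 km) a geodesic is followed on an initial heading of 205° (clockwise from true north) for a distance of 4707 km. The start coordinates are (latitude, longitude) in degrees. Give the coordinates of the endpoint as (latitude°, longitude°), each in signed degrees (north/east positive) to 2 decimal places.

-64.47°, 137.66°

Angular distance δ = d/R = 4707/3389.5 = 1.38870 rad; initial bearing θ = 3.5779 rad.
sin φ₂ = sin φ₁ cos δ + cos φ₁ sin δ cos θ = (-0.0745)(0.1811) + (0.9972)(0.9835)(-0.9063) = -0.9023, so φ₂ = -64.47°.
Δλ = atan2(sin θ sin δ cos φ₁, cos δ − sin φ₁ sin φ₂) = atan2(-0.4145, 0.1139) = -74.633°.
λ₂ = -147.710° − 74.633° = -222.34° → 137.66° after wrapping to (−180°, 180°].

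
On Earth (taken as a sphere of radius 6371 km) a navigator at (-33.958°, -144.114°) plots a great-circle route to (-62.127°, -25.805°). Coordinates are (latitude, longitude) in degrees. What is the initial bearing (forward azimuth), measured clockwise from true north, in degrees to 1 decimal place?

Δλ = 118.309° = 2.0649 rad.
y = sin Δλ · cos φ₂ = (0.8804)(0.4675) = 0.4116
x = cos φ₁ sin φ₂ − sin φ₁ cos φ₂ cos Δλ = (0.8294)(-0.8840) − (-0.5586)(0.4675)(-0.4742) = -0.8571
θ = atan2(y, x) = 154.35°, so the bearing is 154.3°.

154.3°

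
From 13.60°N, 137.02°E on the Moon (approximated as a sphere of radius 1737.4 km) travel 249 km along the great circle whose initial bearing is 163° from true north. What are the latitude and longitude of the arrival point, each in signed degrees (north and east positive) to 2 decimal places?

Angular distance δ = d/R = 249/1737.4 = 0.14332 rad; initial bearing θ = 2.8449 rad.
sin φ₂ = sin φ₁ cos δ + cos φ₁ sin δ cos θ = (0.2351)(0.9897) + (0.9720)(0.1428)(-0.9563) = 0.1000, so φ₂ = 5.74°.
Δλ = atan2(sin θ sin δ cos φ₁, cos δ − sin φ₁ sin φ₂) = atan2(0.0406, 0.9662) = 2.405°.
λ₂ = 137.020° + 2.405° = 139.43°.

5.74°, 139.43°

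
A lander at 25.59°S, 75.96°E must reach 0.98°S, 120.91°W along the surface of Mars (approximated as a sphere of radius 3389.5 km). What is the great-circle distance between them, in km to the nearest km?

8804 km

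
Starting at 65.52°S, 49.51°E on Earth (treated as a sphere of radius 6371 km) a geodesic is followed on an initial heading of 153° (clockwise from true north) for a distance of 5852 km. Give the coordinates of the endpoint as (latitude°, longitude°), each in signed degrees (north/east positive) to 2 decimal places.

-57.76°, -173.05°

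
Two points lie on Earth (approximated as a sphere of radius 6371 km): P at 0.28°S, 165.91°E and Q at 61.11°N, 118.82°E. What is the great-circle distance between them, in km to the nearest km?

7901 km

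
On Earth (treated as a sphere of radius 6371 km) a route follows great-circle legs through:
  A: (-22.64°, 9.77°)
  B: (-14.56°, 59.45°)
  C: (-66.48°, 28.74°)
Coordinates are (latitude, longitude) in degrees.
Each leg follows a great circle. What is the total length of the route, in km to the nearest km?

Leg A→B: central angle 0.8301 rad, distance 5288.7 km.
Leg B→C: central angle 0.9733 rad, distance 6200.7 km.
Total: 5288.7 + 6200.7 ≈ 11489 km.

11489 km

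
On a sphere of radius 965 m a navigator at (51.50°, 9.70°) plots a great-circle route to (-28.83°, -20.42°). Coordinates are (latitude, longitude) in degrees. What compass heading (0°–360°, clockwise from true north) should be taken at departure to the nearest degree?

206°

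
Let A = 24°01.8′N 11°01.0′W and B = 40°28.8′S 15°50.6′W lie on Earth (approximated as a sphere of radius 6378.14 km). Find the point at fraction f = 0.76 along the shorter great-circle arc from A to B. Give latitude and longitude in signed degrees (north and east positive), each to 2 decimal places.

-25.01°, -14.40°

The central angle between A and B is δ = 1.1286 rad.
With f = 0.76, the slerp weights are sin((1−f)δ)/sin δ = 0.2960 and sin(fδ)/sin δ = 0.8369.
Weighted sum of the unit vectors: (0.2960)·(0.8965,-0.1745,0.4072) + (0.8369)·(0.7317,-0.2077,-0.6492) = (0.8778, -0.2255, -0.4227).
Converting back: φ = atan2(z, √(x²+y²)) = -25.01°, λ = atan2(y, x) = -14.40°.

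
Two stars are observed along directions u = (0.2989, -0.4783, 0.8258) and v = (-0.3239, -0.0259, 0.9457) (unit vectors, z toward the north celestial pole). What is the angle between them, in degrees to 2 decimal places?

u·v = 0.6965; |u| = 1.0000, |v| = 1.0000.
cos θ = (u·v)/(|u||v|) = 0.6965, so θ = 45.85°.

45.85°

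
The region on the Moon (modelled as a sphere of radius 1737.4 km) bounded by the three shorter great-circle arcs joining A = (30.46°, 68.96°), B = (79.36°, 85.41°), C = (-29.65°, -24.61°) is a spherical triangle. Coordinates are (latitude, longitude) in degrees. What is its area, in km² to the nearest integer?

Side lengths (central angles): a = 2.1426, b = 1.8728, c = 0.8621 rad; semiperimeter s = 2.4387.
By l'Huilier's theorem, tan(E/4) = √[tan(s/2) tan((s−a)/2) tan((s−b)/2) tan((s−c)/2)], giving spherical excess E = 1.3287 rad.
Area = E·R² = 1.3287 × (1737.4)² ≈ 4010626 km².

4010626 km²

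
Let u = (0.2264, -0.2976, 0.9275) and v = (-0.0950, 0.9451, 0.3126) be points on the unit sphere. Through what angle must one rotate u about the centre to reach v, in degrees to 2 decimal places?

u·v = -0.0128; |u| = 1.0000, |v| = 1.0000.
cos θ = (u·v)/(|u||v|) = -0.0128, so θ = 90.74°.

90.74°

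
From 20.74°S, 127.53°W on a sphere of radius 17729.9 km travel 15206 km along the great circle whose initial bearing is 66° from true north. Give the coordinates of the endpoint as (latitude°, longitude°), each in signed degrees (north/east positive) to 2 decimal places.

3.21°, -83.74°

Angular distance δ = d/R = 15206/17729.9 = 0.85765 rad; initial bearing θ = 1.1519 rad.
sin φ₂ = sin φ₁ cos δ + cos φ₁ sin δ cos θ = (-0.3541)(0.6542) + (0.9352)(0.7563)(0.4067) = 0.0560, so φ₂ = 3.21°.
Δλ = atan2(sin θ sin δ cos φ₁, cos δ − sin φ₁ sin φ₂) = atan2(0.6461, 0.6741) = 43.789°.
λ₂ = -127.530° + 43.789° = -83.74°.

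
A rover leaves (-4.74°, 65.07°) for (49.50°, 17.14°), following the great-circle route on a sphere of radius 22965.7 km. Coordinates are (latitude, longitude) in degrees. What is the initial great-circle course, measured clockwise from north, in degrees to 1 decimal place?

With φ₁ = -0.0827, φ₂ = 0.8639, Δλ = -0.8365 rad, the forward-azimuth formula gives
θ = atan2( sin Δλ cos φ₂ , cos φ₁ sin φ₂ − sin φ₁ cos φ₂ cos Δλ ) = atan2(-0.4821, 0.7938) = -31.27°.
Adding 360° brings this into [0°, 360°): 328.7°.

328.7°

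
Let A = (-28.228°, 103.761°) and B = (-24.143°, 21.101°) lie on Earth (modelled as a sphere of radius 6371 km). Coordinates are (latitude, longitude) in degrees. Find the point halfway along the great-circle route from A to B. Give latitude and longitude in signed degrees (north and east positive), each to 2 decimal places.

The central angle between A and B is δ = 1.2701 rad.
With f = 0.5, the slerp weights are sin((1−f)δ)/sin δ = 0.6211 and sin(fδ)/sin δ = 0.6211.
Weighted sum of the unit vectors: (0.6211)·(-0.2096,0.8558,-0.4730) + (0.6211)·(0.8513,0.3285,-0.4090) = (0.3986, 0.7356, -0.5478).
Converting back: φ = atan2(z, √(x²+y²)) = -33.22°, λ = atan2(y, x) = 61.55°.

-33.22°, 61.55°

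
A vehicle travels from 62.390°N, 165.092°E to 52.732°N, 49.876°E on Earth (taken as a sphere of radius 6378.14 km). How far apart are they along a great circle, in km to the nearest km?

In radians: φ₁ = 1.0889, φ₂ = 0.9203, Δλ = -115.216° = -2.0109 rad.
Haversine: a = sin²(Δφ/2) + cos φ₁ cos φ₂ sin²(Δλ/2) = 0.0071 + (0.4635)(0.6055)(0.7130) = 0.20719.
Central angle c = 2·arcsin(√a) = 0.94514 rad.
Distance = R·c = 6378.14 × 0.9451 ≈ 6028 km.

6028 km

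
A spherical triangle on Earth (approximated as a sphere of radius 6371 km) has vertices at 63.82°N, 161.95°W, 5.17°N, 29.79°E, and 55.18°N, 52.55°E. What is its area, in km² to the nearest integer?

6237545 km²

Side lengths (central angles): a = 0.9293, b = 1.0132, c = 1.9277 rad; semiperimeter s = 1.9351.
By l'Huilier's theorem, tan(E/4) = √[tan(s/2) tan((s−a)/2) tan((s−b)/2) tan((s−c)/2)], giving spherical excess E = 0.1537 rad.
Area = E·R² = 0.1537 × (6371)² ≈ 6237545 km².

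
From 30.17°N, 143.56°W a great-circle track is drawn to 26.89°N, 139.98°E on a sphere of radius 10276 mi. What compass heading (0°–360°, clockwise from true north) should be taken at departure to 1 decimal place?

With φ₁ = 0.5266, φ₂ = 0.4693, Δλ = -1.3345 rad, the forward-azimuth formula gives
θ = atan2( sin Δλ cos φ₂ , cos φ₁ sin φ₂ − sin φ₁ cos φ₂ cos Δλ ) = atan2(-0.8671, 0.2861) = -71.74°.
Adding 360° brings this into [0°, 360°): 288.3°.

288.3°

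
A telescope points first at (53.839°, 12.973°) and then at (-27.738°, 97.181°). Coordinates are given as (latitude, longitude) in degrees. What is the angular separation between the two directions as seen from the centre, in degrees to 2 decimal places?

108.85°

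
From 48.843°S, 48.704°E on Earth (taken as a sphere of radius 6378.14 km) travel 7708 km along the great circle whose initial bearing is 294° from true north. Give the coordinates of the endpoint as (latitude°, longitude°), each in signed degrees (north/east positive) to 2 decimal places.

Angular distance δ = d/R = 7708/6378.14 = 1.20850 rad; initial bearing θ = 5.1313 rad.
sin φ₂ = sin φ₁ cos δ + cos φ₁ sin δ cos θ = (-0.7529)(0.3544) + (0.6581)(0.9351)(0.4067) = -0.0165, so φ₂ = -0.95°.
Δλ = atan2(sin θ sin δ cos φ₁, cos δ − sin φ₁ sin φ₂) = atan2(-0.5622, 0.3420) = -58.689°.
λ₂ = 48.704° − 58.689° = -9.99°.

-0.95°, -9.99°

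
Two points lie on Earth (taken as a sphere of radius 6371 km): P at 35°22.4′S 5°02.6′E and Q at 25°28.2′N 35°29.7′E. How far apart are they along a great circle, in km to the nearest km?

Let φ₁ = -0.6174 rad, φ₂ = 0.4445 rad, and Δλ = 0.5315 rad.
cos c = sin φ₁ sin φ₂ + cos φ₁ cos φ₂ cos Δλ = (-0.5789)(0.4300) + (0.8154)(0.9028)(0.8621) = 0.38565,
so c = arccos(0.38565) = 1.17488 rad.
Distance = R·c = 6371 × 1.1749 ≈ 7485 km.

7485 km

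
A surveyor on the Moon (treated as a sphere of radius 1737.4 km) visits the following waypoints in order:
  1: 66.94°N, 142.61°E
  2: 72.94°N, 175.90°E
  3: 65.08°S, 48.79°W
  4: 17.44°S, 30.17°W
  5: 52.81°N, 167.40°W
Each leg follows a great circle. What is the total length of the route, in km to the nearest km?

Leg 1→2: central angle 0.2211 rad, distance 384.1 km.
Leg 2→3: central angle 2.8400 rad, distance 4934.3 km.
Leg 3→4: central angle 0.8596 rad, distance 1493.5 km.
Leg 4→5: central angle 2.2944 rad, distance 3986.3 km.
Total: 384.1 + 4934.3 + 1493.5 + 3986.3 ≈ 10798 km.

10798 km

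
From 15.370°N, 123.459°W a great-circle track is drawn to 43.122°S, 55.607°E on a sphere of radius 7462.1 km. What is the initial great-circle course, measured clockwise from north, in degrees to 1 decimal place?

Δλ = 179.066° = 3.1253 rad.
y = sin Δλ · cos φ₂ = (0.0163)(0.7299) = 0.0119
x = cos φ₁ sin φ₂ − sin φ₁ cos φ₂ cos Δλ = (0.9642)(-0.6836) − (0.2651)(0.7299)(-0.9999) = -0.4657
θ = atan2(y, x) = 178.54°, so the bearing is 178.5°.

178.5°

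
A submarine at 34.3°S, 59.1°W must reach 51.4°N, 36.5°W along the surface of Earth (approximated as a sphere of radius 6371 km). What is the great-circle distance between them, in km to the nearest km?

9782 km

With latitudes φ₁ = -34.300°, φ₂ = 51.400° and longitude difference Δλ = 22.600°:
cos c = sin φ₁ sin φ₂ + cos φ₁ cos φ₂ cos Δλ = (-0.5635)(0.7815) + (0.8261)(0.6239)(0.9232) = 0.03540,
so c = arccos(0.03540) = 1.53539 rad.
Distance = R·c = 6371 × 1.5354 ≈ 9782 km.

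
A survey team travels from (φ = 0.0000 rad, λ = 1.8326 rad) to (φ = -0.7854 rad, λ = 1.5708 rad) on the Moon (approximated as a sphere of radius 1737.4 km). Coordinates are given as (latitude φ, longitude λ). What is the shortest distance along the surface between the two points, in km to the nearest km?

With latitudes φ₁ = 0.000°, φ₂ = -45.000° and longitude difference Δλ = -15.000°:
cos c = sin φ₁ sin φ₂ + cos φ₁ cos φ₂ cos Δλ = (0.0000)(-0.7071) + (1.0000)(0.7071)(0.9659) = 0.68301,
so c = arccos(0.68301) = 0.81892 rad.
Distance = R·c = 1737.4 × 0.8189 ≈ 1423 km.

1423 km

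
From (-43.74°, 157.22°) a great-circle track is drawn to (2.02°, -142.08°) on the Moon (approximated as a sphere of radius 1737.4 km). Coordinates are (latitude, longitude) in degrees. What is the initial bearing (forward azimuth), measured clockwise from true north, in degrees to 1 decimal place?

67.4°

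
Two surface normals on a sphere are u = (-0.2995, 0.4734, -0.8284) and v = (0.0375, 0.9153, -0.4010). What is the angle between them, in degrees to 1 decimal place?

u·v = 0.7543; |u| = 1.0000, |v| = 1.0000.
cos θ = (u·v)/(|u||v|) = 0.7542, so θ = 41.0°.

41.0°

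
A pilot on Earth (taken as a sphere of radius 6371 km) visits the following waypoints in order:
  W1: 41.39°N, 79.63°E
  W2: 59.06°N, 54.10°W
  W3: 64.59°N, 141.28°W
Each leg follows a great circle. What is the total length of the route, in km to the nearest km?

12314 km

Leg W1→W2: central angle 1.2656 rad, distance 8063.2 km.
Leg W2→W3: central angle 0.6672 rad, distance 4250.4 km.
Total: 8063.2 + 4250.4 ≈ 12314 km.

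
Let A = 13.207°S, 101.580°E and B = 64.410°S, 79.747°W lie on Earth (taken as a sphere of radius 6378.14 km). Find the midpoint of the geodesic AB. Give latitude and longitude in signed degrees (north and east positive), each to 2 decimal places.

The central angle between A and B is δ = 1.7868 rad.
With f = 0.5, the slerp weights are sin((1−f)δ)/sin δ = 0.7977 and sin(fδ)/sin δ = 0.7977.
Weighted sum of the unit vectors: (0.7977)·(-0.1954,0.9537,-0.2285) + (0.7977)·(0.0769,-0.4250,-0.9019) = (-0.0946, 0.4218, -0.9018).
Converting back: φ = atan2(z, √(x²+y²)) = -64.39°, λ = atan2(y, x) = 102.64°.

-64.39°, 102.64°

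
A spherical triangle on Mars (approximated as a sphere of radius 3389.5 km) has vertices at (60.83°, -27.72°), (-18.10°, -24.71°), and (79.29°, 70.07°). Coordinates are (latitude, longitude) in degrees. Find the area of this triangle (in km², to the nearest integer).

2736762 km²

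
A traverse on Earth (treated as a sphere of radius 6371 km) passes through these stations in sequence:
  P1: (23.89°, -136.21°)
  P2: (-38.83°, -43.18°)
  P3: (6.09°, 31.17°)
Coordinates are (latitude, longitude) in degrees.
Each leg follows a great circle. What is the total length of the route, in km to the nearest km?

20990 km

Leg P1→P2: central angle 1.8667 rad, distance 11892.6 km.
Leg P2→P3: central angle 1.4279 rad, distance 9097.0 km.
Total: 11892.6 + 9097.0 ≈ 20990 km.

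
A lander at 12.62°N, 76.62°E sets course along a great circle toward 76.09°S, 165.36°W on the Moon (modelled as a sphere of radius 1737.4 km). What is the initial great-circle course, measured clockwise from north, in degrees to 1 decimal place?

With φ₁ = 0.2203, φ₂ = -1.3280, Δλ = 2.0598 rad, the forward-azimuth formula gives
θ = atan2( sin Δλ cos φ₂ , cos φ₁ sin φ₂ − sin φ₁ cos φ₂ cos Δλ ) = atan2(0.2122, -0.9225) = 167.05°.
So the initial bearing is 167.0°.

167.0°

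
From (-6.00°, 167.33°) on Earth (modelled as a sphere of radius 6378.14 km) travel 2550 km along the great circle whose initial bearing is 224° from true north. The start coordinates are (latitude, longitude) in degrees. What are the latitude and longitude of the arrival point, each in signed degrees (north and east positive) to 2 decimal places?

-22.01°, 150.37°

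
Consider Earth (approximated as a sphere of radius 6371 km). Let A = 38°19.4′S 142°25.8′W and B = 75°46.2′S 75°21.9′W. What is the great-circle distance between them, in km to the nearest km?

With latitudes φ₁ = -38.323°, φ₂ = -75.770° and longitude difference Δλ = 67.065°:
Haversine: a = sin²(Δφ/2) + cos φ₁ cos φ₂ sin²(Δλ/2) = 0.1030 + (0.7845)(0.2458)(0.3052) = 0.16189.
Central angle c = 2·arcsin(√a) = 0.82817 rad.
Distance = R·c = 6371 × 0.8282 ≈ 5276 km.

5276 km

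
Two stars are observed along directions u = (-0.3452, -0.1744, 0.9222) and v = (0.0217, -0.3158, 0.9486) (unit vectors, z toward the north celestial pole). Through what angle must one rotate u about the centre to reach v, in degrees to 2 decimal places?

22.73°

u·v = 0.9224; |u| = 1.0000, |v| = 1.0000.
cos θ = (u·v)/(|u||v|) = 0.9223, so θ = 22.73°.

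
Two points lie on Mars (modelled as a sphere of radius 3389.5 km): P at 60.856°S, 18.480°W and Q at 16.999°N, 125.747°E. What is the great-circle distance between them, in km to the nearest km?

7648 km

In radians: φ₁ = -1.0621, φ₂ = 0.2967, Δλ = 144.227° = 2.5172 rad.
Haversine: a = sin²(Δφ/2) + cos φ₁ cos φ₂ sin²(Δλ/2) = 0.3948 + (0.4870)(0.9563)(0.9057) = 0.81660.
Central angle c = 2·arcsin(√a) = 2.25649 rad.
Distance = R·c = 3389.5 × 2.2565 ≈ 7648 km.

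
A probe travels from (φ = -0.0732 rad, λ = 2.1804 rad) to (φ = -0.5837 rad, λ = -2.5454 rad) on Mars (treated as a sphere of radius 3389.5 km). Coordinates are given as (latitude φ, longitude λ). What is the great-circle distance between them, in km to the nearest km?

5150 km

With latitudes φ₁ = -4.194°, φ₂ = -33.444° and longitude difference Δλ = 89.232°:
Haversine: a = sin²(Δφ/2) + cos φ₁ cos φ₂ sin²(Δλ/2) = 0.0637 + (0.9973)(0.8344)(0.4933) = 0.47427.
Central angle c = 2·arcsin(√a) = 1.51931 rad.
Distance = R·c = 3389.5 × 1.5193 ≈ 5150 km.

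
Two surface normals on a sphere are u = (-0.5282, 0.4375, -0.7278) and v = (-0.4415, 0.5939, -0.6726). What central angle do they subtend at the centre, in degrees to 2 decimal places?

10.74°

u·v = 0.9825; |u| = 1.0000, |v| = 1.0000.
cos θ = (u·v)/(|u||v|) = 0.9825, so θ = 10.74°.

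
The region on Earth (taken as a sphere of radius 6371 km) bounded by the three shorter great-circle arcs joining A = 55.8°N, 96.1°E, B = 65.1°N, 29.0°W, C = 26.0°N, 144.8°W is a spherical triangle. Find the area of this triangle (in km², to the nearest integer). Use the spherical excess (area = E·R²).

30227711 km²

Side lengths (central angles): a = 1.3357, b = 1.4537, c = 0.9095 rad; semiperimeter s = 1.8494.
By l'Huilier's theorem, tan(E/4) = √[tan(s/2) tan((s−a)/2) tan((s−b)/2) tan((s−c)/2)], giving spherical excess E = 0.7447 rad.
Area = E·R² = 0.7447 × (6371)² ≈ 30227711 km².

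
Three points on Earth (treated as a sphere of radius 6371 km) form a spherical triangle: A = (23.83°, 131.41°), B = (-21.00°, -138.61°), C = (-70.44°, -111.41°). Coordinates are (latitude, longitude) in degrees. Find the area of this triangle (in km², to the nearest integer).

48650624 km²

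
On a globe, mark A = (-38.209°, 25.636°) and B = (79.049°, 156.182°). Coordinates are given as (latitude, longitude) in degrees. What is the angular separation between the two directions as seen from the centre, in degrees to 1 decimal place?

In radians: φ₁ = -0.6669, φ₂ = 1.3797, Δλ = 130.546° = 2.2785 rad.
cos c = sin φ₁ sin φ₂ + cos φ₁ cos φ₂ cos Δλ = (-0.6185)(0.9818) + (0.7858)(0.1900)(-0.6501) = -0.70430,
so c = arccos(-0.70430) = 2.35224 rad.
So the angular separation is 134.8°.

134.8°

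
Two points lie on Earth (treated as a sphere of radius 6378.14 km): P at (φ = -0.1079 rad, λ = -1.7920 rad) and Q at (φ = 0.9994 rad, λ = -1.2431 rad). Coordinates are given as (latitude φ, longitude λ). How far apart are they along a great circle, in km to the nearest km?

7614 km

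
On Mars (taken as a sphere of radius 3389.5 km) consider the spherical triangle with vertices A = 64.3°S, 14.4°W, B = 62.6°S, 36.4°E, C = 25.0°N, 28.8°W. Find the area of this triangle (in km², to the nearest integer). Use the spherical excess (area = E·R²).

Side lengths (central angles): a = 1.7724, b = 1.5709, c = 0.3868 rad; semiperimeter s = 1.8651.
By l'Huilier's theorem, tan(E/4) = √[tan(s/2) tan((s−a)/2) tan((s−b)/2) tan((s−c)/2)], giving spherical excess E = 0.3664 rad.
Area = E·R² = 0.3664 × (3389.5)² ≈ 4209568 km².

4209568 km²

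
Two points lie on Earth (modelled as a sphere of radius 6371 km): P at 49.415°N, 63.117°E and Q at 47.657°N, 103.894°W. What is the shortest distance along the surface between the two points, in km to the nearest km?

9149 km

Let φ₁ = 0.8625 rad, φ₂ = 0.8318 rad, and Δλ = -2.9149 rad.
Haversine: a = sin²(Δφ/2) + cos φ₁ cos φ₂ sin²(Δλ/2) = 0.0002 + (0.6506)(0.6736)(0.9872) = 0.43284.
Central angle c = 2·arcsin(√a) = 1.43606 rad.
Distance = R·c = 6371 × 1.4361 ≈ 9149 km.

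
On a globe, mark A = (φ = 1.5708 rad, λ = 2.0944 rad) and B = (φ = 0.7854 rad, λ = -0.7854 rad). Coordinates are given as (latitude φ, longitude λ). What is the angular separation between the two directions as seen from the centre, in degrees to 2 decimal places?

In radians: φ₁ = 1.5708, φ₂ = 0.7854, Δλ = -165.000° = -2.8798 rad.
Haversine: a = sin²(Δφ/2) + cos φ₁ cos φ₂ sin²(Δλ/2) = 0.1464 + (-0.0000)(0.7071)(0.9830) = 0.14644.
Central angle c = 2·arcsin(√a) = 0.78539 rad.
So the angular separation is 45.00°.

45.00°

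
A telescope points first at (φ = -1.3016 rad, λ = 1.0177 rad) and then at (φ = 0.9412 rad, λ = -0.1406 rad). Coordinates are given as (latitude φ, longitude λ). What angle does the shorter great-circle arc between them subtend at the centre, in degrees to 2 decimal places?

135.76°

Let φ₁ = -1.3016 rad, φ₂ = 0.9412 rad, and Δλ = -1.1583 rad.
cos c = sin φ₁ sin φ₂ + cos φ₁ cos φ₂ cos Δλ = (-0.9640)(0.8083) + (0.2660)(0.5888)(0.4009) = -0.71637,
so c = arccos(-0.71637) = 2.36939 rad.
So the angular separation is 135.76°.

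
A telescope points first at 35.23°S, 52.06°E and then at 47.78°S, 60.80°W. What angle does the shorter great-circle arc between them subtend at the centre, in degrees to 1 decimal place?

77.6°

With latitudes φ₁ = -35.230°, φ₂ = -47.780° and longitude difference Δλ = -112.860°:
cos c = sin φ₁ sin φ₂ + cos φ₁ cos φ₂ cos Δλ = (-0.5769)(-0.7406) + (0.8168)(0.6720)(-0.3885) = 0.21397,
so c = arccos(0.21397) = 1.35516 rad.
So the angular separation is 77.6°.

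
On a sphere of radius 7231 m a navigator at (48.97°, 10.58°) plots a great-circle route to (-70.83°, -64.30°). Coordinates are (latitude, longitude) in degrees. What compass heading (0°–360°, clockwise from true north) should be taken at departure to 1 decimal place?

With φ₁ = 0.8547, φ₂ = -1.2362, Δλ = -1.3069 rad, the forward-azimuth formula gives
θ = atan2( sin Δλ cos φ₂ , cos φ₁ sin φ₂ − sin φ₁ cos φ₂ cos Δλ ) = atan2(-0.3170, -0.6847) = -155.16°.
Adding 360° brings this into [0°, 360°): 204.8°.

204.8°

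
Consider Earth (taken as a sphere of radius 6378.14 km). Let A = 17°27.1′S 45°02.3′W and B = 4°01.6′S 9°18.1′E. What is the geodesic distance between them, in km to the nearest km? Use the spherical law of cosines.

6105 km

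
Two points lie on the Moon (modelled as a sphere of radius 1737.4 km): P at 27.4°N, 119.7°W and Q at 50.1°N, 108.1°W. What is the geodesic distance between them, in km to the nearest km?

739 km

In radians: φ₁ = 0.4782, φ₂ = 0.8744, Δλ = 11.600° = 0.2025 rad.
cos c = sin φ₁ sin φ₂ + cos φ₁ cos φ₂ cos Δλ = (0.4602)(0.7672) + (0.8878)(0.6414)(0.9796) = 0.91091,
so c = arccos(0.91091) = 0.42532 rad.
Distance = R·c = 1737.4 × 0.4253 ≈ 739 km.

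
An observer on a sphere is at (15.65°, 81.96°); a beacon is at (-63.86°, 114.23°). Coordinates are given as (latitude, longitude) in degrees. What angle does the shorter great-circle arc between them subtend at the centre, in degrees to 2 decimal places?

With latitudes φ₁ = 15.650°, φ₂ = -63.860° and longitude difference Δλ = 32.270°:
Haversine: a = sin²(Δφ/2) + cos φ₁ cos φ₂ sin²(Δλ/2) = 0.4090 + (0.9629)(0.4406)(0.0772) = 0.44173.
Central angle c = 2·arcsin(√a) = 1.45399 rad.
So the angular separation is 83.31°.

83.31°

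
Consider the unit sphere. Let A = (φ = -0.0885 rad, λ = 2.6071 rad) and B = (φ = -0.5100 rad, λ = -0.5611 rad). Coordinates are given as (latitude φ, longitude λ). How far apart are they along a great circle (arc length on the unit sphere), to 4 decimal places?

With latitudes φ₁ = -5.071°, φ₂ = -29.221° and longitude difference Δλ = 178.476°:
Haversine: a = sin²(Δφ/2) + cos φ₁ cos φ₂ sin²(Δλ/2) = 0.0438 + (0.9961)(0.8727)(0.9998) = 0.91294.
Central angle c = 2·arcsin(√a) = 2.54255 rad.
On the unit sphere the arc length equals the central angle: 2.5425.

2.5425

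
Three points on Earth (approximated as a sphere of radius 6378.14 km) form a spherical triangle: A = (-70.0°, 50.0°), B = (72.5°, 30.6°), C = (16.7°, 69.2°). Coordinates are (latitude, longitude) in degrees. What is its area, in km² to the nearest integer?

Side lengths (central angles): a = 1.0482, b = 1.5314, c = 2.4967 rad; semiperimeter s = 2.5382.
By l'Huilier's theorem, tan(E/4) = √[tan(s/2) tan((s−a)/2) tan((s−b)/2) tan((s−c)/2)], giving spherical excess E = 0.7274 rad.
Area = E·R² = 0.7274 × (6378.14)² ≈ 29592671 km².

29592671 km²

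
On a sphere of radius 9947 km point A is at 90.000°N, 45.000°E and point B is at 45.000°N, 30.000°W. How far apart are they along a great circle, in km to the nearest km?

7812 km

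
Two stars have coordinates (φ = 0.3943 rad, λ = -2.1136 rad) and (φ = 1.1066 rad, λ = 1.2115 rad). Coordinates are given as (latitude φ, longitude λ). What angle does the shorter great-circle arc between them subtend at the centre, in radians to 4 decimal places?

Let φ₁ = 0.3943 rad, φ₂ = 1.1066 rad, and Δλ = -2.9581 rad.
Haversine: a = sin²(Δφ/2) + cos φ₁ cos φ₂ sin²(Δλ/2) = 0.1216 + (0.9233)(0.4477)(0.9916) = 0.53145.
Central angle c = 2·arcsin(√a) = 1.63374 rad.
So the angular separation is 1.6337 rad.

1.6337 rad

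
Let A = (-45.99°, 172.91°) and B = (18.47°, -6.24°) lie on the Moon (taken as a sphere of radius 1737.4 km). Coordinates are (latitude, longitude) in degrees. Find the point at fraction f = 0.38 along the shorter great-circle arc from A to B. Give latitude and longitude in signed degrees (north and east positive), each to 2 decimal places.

-76.01°, -0.97°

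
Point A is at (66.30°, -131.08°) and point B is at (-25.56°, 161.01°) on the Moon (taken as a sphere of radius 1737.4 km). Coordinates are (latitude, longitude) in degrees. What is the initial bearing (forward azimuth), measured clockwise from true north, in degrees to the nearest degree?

Δλ = -67.910° = -1.1853 rad.
y = sin Δλ · cos φ₂ = (-0.9266)(0.9021) = -0.8359
x = cos φ₁ sin φ₂ − sin φ₁ cos φ₂ cos Δλ = (0.4019)(-0.4315) − (0.9157)(0.9021)(0.3761) = -0.4841
θ = atan2(y, x) = -120.07°; adding 360° gives 240°.

240°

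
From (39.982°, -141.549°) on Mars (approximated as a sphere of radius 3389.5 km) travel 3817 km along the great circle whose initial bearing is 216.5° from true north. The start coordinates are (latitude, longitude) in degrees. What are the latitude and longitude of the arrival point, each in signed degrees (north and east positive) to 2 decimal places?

Angular distance δ = d/R = 3817/3389.5 = 1.12612 rad; initial bearing θ = 3.7786 rad.
sin φ₂ = sin φ₁ cos δ + cos φ₁ sin δ cos θ = (0.6425)(0.4302) + (0.7662)(0.9028)(-0.8039) = -0.2797, so φ₂ = -16.24°.
Δλ = atan2(sin θ sin δ cos φ₁, cos δ − sin φ₁ sin φ₂) = atan2(-0.4115, 0.6099) = -34.007°.
λ₂ = -141.549° − 34.007° = -175.56°.

-16.24°, -175.56°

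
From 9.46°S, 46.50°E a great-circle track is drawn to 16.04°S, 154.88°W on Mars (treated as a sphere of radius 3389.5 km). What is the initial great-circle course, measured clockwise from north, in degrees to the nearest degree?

140°

With φ₁ = -0.1651, φ₂ = -0.2800, Δλ = 2.7684 rad, the forward-azimuth formula gives
θ = atan2( sin Δλ cos φ₂ , cos φ₁ sin φ₂ − sin φ₁ cos φ₂ cos Δλ ) = atan2(0.3504, -0.4196) = 140.14°.
So the initial bearing is 140°.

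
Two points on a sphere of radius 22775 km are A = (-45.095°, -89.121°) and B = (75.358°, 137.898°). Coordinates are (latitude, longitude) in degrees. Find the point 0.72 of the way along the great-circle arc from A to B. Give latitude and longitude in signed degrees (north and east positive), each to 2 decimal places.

The central angle between A and B is δ = 2.5097 rad.
With f = 0.72, the slerp weights are sin((1−f)δ)/sin δ = 1.0942 and sin(fδ)/sin δ = 1.6461.
Weighted sum of the unit vectors: (1.0942)·(0.0108,-0.7059,-0.7083) + (1.6461)·(-0.1875,0.1695,0.9675) = (-0.2969, -0.4934, 0.8176).
Converting back: φ = atan2(z, √(x²+y²)) = 54.84°, λ = atan2(y, x) = -121.03°.

54.84°, -121.03°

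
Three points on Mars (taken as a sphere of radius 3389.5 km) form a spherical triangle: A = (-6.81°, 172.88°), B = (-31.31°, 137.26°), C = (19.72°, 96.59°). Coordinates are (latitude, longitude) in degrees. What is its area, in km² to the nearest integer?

5488159 km²

Side lengths (central angles): a = 1.1211, b = 1.3883, c = 0.7209 rad; semiperimeter s = 1.6151.
By l'Huilier's theorem, tan(E/4) = √[tan(s/2) tan((s−a)/2) tan((s−b)/2) tan((s−c)/2)], giving spherical excess E = 0.4777 rad.
Area = E·R² = 0.4777 × (3389.5)² ≈ 5488159 km².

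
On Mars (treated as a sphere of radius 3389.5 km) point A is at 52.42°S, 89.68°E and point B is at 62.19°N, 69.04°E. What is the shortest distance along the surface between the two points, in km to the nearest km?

6848 km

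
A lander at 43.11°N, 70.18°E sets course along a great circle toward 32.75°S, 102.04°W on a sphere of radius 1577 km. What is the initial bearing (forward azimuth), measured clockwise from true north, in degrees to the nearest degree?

Δλ = -172.220° = -3.0058 rad.
y = sin Δλ · cos φ₂ = (-0.1354)(0.8410) = -0.1139
x = cos φ₁ sin φ₂ − sin φ₁ cos φ₂ cos Δλ = (0.7300)(-0.5410) − (0.6834)(0.8410)(-0.9908) = 0.1745
θ = atan2(y, x) = -33.12°; adding 360° gives 327°.

327°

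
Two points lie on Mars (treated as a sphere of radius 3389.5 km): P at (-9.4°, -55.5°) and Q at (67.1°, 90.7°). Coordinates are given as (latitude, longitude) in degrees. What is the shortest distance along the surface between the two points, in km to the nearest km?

In radians: φ₁ = -0.1641, φ₂ = 1.1711, Δλ = 146.200° = 2.5517 rad.
cos c = sin φ₁ sin φ₂ + cos φ₁ cos φ₂ cos Δλ = (-0.1633)(0.9212) + (0.9866)(0.3891)(-0.8310) = -0.46947,
so c = arccos(-0.46947) = 2.05948 rad.
Distance = R·c = 3389.5 × 2.0595 ≈ 6981 km.

6981 km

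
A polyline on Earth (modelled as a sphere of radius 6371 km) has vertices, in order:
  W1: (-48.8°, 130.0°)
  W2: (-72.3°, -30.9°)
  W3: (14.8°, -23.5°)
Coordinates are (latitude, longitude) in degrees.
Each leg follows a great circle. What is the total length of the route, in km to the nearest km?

16168 km

Leg W1→W2: central angle 1.0151 rad, distance 6467.0 km.
Leg W2→W3: central angle 1.5226 rad, distance 9700.7 km.
Total: 6467.0 + 9700.7 ≈ 16168 km.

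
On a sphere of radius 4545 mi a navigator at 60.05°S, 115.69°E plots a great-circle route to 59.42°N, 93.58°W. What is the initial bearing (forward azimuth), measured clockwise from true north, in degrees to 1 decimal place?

With φ₁ = -1.0481, φ₂ = 1.0371, Δλ = 2.6307 rad, the forward-azimuth formula gives
θ = atan2( sin Δλ cos φ₂ , cos φ₁ sin φ₂ − sin φ₁ cos φ₂ cos Δλ ) = atan2(0.2487, 0.0453) = 79.68°.
So the initial bearing is 79.7°.

79.7°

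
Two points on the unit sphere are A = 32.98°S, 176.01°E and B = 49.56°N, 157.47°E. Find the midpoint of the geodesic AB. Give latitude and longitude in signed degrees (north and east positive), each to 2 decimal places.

8.40°, 167.94°

Central angle δ = 1.4690 rad. Interpolating on the sphere with fraction f = 0.5:
P = [sin((1−f)δ)·A + sin(fδ)·B] / sin δ = 0.6737·A + 0.6737·B in Cartesian coordinates,
giving P = (-0.9674, 0.2068, 0.1460), i.e. latitude 8.40°, longitude 167.94°.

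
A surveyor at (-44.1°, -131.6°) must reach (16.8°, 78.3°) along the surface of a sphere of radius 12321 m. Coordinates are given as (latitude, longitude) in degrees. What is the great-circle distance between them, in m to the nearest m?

30720 m

In radians: φ₁ = -0.7697, φ₂ = 0.2932, Δλ = -150.100° = -2.6197 rad.
cos c = sin φ₁ sin φ₂ + cos φ₁ cos φ₂ cos Δλ = (-0.6959)(0.2890) + (0.7181)(0.9573)(-0.8669) = -0.79711,
so c = arccos(-0.79711) = 2.49329 rad.
Distance = R·c = 12321 × 2.4933 ≈ 30720 m.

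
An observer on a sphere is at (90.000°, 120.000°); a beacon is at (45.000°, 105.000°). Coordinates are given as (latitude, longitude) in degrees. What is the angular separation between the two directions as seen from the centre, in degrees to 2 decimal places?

In radians: φ₁ = 1.5708, φ₂ = 0.7854, Δλ = -15.000° = -0.2618 rad.
cos c = sin φ₁ sin φ₂ + cos φ₁ cos φ₂ cos Δλ = (1.0000)(0.7071) + (0.0000)(0.7071)(0.9659) = 0.70711,
so c = arccos(0.70711) = 0.78540 rad.
So the angular separation is 45.00°.

45.00°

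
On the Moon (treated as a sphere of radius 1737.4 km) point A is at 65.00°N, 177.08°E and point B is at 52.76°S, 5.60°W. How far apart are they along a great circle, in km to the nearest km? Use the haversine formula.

Let φ₁ = 1.1345 rad, φ₂ = -0.9208 rad, and Δλ = 3.0948 rad.
Haversine: a = sin²(Δφ/2) + cos φ₁ cos φ₂ sin²(Δλ/2) = 0.7329 + (0.4226)(0.6052)(0.9995) = 0.98849.
Central angle c = 2·arcsin(√a) = 2.92665 rad.
Distance = R·c = 1737.4 × 2.9266 ≈ 5085 km.

5085 km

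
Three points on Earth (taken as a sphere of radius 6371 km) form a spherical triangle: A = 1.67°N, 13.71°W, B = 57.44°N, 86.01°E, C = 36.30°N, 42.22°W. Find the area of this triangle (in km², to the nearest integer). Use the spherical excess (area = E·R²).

Side lengths (central angles): a = 1.3381, b = 0.7595, c = 1.6371 rad; semiperimeter s = 1.8674.
By l'Huilier's theorem, tan(E/4) = √[tan(s/2) tan((s−a)/2) tan((s−b)/2) tan((s−c)/2)], giving spherical excess E = 0.6418 rad.
Area = E·R² = 0.6418 × (6371)² ≈ 26051396 km².

26051396 km²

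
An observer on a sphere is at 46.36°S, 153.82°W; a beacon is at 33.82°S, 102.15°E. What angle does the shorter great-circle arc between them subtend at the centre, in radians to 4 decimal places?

1.3038 rad

In radians: φ₁ = -0.8091, φ₂ = -0.5903, Δλ = -104.030° = -1.8157 rad.
Haversine: a = sin²(Δφ/2) + cos φ₁ cos φ₂ sin²(Δλ/2) = 0.0119 + (0.6901)(0.8308)(0.6212) = 0.36810.
Central angle c = 2·arcsin(√a) = 1.30384 rad.
So the angular separation is 1.3038 rad.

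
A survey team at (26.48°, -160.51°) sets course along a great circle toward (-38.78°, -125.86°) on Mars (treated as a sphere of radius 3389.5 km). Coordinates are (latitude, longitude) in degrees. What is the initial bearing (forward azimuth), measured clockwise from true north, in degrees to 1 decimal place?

With φ₁ = 0.4622, φ₂ = -0.6768, Δλ = 0.6048 rad, the forward-azimuth formula gives
θ = atan2( sin Δλ cos φ₂ , cos φ₁ sin φ₂ − sin φ₁ cos φ₂ cos Δλ ) = atan2(0.4432, -0.8466) = 152.37°.
So the initial bearing is 152.4°.

152.4°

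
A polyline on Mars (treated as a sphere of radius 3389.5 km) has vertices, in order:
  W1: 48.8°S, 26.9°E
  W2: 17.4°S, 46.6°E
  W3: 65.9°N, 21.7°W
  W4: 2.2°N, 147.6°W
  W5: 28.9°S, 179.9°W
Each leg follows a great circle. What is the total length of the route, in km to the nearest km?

Leg W1→W2: central angle 0.6150 rad, distance 2084.6 km.
Leg W2→W3: central angle 1.7001 rad, distance 5762.4 km.
Leg W3→W4: central angle 1.7765 rad, distance 6021.3 km.
Leg W4→W5: central angle 0.7657 rad, distance 2595.3 km.
Total: 2084.6 + 5762.4 + 6021.3 + 2595.3 ≈ 16464 km.

16464 km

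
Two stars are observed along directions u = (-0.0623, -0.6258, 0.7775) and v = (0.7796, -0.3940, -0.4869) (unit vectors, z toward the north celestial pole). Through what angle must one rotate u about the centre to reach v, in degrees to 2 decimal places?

100.40°

u·v = -0.1806; |u| = 1.0000, |v| = 1.0000.
cos θ = (u·v)/(|u||v|) = -0.1806, so θ = 100.40°.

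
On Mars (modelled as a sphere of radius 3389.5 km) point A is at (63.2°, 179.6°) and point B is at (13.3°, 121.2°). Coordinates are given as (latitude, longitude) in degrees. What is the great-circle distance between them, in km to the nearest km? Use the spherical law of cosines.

3798 km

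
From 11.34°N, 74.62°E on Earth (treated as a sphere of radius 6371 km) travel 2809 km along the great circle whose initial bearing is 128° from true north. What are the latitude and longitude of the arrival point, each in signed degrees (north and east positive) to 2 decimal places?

-4.58°, 94.34°

Angular distance δ = d/R = 2809/6371 = 0.44090 rad; initial bearing θ = 2.2340 rad.
sin φ₂ = sin φ₁ cos δ + cos φ₁ sin δ cos θ = (0.1966)(0.9044) + (0.9805)(0.4268)(-0.6157) = -0.0798, so φ₂ = -4.58°.
Δλ = atan2(sin θ sin δ cos φ₁, cos δ − sin φ₁ sin φ₂) = atan2(0.3297, 0.9201) = 19.716°.
λ₂ = 74.620° + 19.716° = 94.34°.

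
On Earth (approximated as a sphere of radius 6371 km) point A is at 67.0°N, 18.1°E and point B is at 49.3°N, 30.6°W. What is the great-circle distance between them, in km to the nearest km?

3336 km

With latitudes φ₁ = 67.000°, φ₂ = 49.300° and longitude difference Δλ = -48.700°:
cos c = sin φ₁ sin φ₂ + cos φ₁ cos φ₂ cos Δλ = (0.9205)(0.7581) + (0.3907)(0.6521)(0.6600) = 0.86603,
so c = arccos(0.86603) = 0.52359 rad.
Distance = R·c = 6371 × 0.5236 ≈ 3336 km.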